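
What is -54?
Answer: -54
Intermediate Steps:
-54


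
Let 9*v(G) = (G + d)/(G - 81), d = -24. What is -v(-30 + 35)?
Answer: -1/36 ≈ -0.027778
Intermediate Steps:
v(G) = (-24 + G)/(9*(-81 + G)) (v(G) = ((G - 24)/(G - 81))/9 = ((-24 + G)/(-81 + G))/9 = (-24 + G)/(9*(-81 + G)))
-v(-30 + 35) = -(-24 + (-30 + 35))/(9*(-81 + (-30 + 35))) = -(-24 + 5)/(9*(-81 + 5)) = -(-19)/(9*(-76)) = -(-1)*(-19)/(9*76) = -1*1/36 = -1/36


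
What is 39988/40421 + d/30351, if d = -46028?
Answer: -646822000/1226817771 ≈ -0.52724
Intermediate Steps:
39988/40421 + d/30351 = 39988/40421 - 46028/30351 = -646822000/1226817771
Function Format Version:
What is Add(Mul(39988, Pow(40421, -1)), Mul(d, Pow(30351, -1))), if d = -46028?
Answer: Rational(-646822000, 1226817771) ≈ -0.52724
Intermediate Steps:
Add(Mul(39988, Pow(40421, -1)), Mul(d, Pow(30351, -1))) = Add(Mul(39988, Pow(40421, -1)), Mul(-46028, Pow(30351, -1))) = Add(Mul(39988, Rational(1, 40421)), Mul(-46028, Rational(1, 30351))) = Add(Rational(39988, 40421), Rational(-46028, 30351)) = Rational(-646822000, 1226817771)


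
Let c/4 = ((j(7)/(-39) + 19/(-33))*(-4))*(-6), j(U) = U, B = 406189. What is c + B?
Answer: 58074659/143 ≈ 4.0612e+5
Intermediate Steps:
c = -10368/143 (c = 4*(((7/(-39) + 19/(-33))*(-4))*(-6)) = 4*(((7*(-1/39) + 19*(-1/33))*(-4))*(-6)) = 4*(((-7/39 - 19/33)*(-4))*(-6)) = 4*(-108/143*(-4)*(-6)) = 4*((432/143)*(-6)) = 4*(-2592/143) = -10368/143 ≈ -72.504)
c + B = -10368/143 + 406189 = 58074659/143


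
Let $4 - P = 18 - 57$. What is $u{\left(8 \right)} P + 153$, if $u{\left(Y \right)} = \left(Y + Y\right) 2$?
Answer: $1529$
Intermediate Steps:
$u{\left(Y \right)} = 4 Y$ ($u{\left(Y \right)} = 2 Y 2 = 4 Y$)
$P = 43$ ($P = 4 - \left(18 - 57\right) = 4 - -39 = 4 + 39 = 43$)
$u{\left(8 \right)} P + 153 = 4 \cdot 8 \cdot 43 + 153 = 32 \cdot 43 + 153 = 1376 + 153 = 1529$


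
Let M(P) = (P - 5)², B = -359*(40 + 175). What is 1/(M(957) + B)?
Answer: 1/829119 ≈ 1.2061e-6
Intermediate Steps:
B = -77185 (B = -359*215 = -77185)
M(P) = (-5 + P)²
1/(M(957) + B) = 1/((-5 + 957)² - 77185) = 1/(952² - 77185) = 1/(906304 - 77185) = 1/829119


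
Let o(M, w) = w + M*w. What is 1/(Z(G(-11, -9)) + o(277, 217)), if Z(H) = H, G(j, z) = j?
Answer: 1/60315 ≈ 1.6580e-5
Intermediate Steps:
1/(Z(G(-11, -9)) + o(277, 217)) = 1/(-11 + 217*(1 + 277)) = 1/(-11 + 217*278) = 1/(-11 + 60326) = 1/60315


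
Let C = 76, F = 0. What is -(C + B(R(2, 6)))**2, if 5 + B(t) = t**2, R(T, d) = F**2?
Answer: -5041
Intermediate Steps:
R(T, d) = 0 (R(T, d) = 0**2 = 0)
B(t) = -5 + t**2
-(C + B(R(2, 6)))**2 = -(76 + (-5 + 0**2))**2 = -(76 + (-5 + 0))**2 = -(76 - 5)**2 = -1*71**2 = -1*5041 = -5041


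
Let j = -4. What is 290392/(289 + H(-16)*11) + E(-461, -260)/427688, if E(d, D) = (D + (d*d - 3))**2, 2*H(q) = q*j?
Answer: 7250866028305/68537002 ≈ 1.0579e+5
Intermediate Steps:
H(q) = -2*q (H(q) = (q*(-4))/2 = (-4*q)/2 = -2*q)
E(d, D) = (-3 + D + d**2)**2 (E(d, D) = (D + (d**2 - 3))**2 = (D + (-3 + d**2))**2 = (-3 + D + d**2)**2)
290392/(289 + H(-16)*11) + E(-461, -260)/427688 = 290392/(289 - 2*(-16)*11) + (-3 - 260 + (-461)**2)**2/427688 = 290392/(289 + 32*11) + (-3 - 260 + 212521)**2*(1/427688) = 290392/(289 + 352) + 212258**2*(1/427688) = 290392/641 + 45053458564*(1/427688) = 290392*(1/641) + 11263364641/106922 = 290392/641 + 11263364641/106922 = 7250866028305/68537002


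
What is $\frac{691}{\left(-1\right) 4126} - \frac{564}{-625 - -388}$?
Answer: $\frac{721099}{325954} \approx 2.2123$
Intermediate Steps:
$\frac{691}{\left(-1\right) 4126} - \frac{564}{-625 - -388} = \frac{691}{-4126} - \frac{564}{-625 + 388} = 691 \left(- \frac{1}{4126}\right) - \frac{564}{-237} = - \frac{691}{4126} - - \frac{188}{79} = - \frac{691}{4126} + \frac{188}{79} = \frac{721099}{325954}$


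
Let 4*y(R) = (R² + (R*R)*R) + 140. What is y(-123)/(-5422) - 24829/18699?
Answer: 16986172825/202771956 ≈ 83.770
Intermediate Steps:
y(R) = 35 + R²/4 + R³/4 (y(R) = ((R² + (R*R)*R) + 140)/4 = ((R² + R²*R) + 140)/4 = ((R² + R³) + 140)/4 = (140 + R² + R³)/4 = 35 + R²/4 + R³/4)
y(-123)/(-5422) - 24829/18699 = (35 + (¼)*(-123)² + (¼)*(-123)³)/(-5422) - 24829/18699 = (35 + (¼)*15129 + (¼)*(-1860867))*(-1/5422) - 24829*1/18699 = (35 + 15129/4 - 1860867/4)*(-1/5422) - 24829/18699 = -922799/2*(-1/5422) - 24829/18699 = 922799/10844 - 24829/18699 = 16986172825/202771956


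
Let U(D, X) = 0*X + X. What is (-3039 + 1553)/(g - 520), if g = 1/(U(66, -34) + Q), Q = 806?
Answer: 1147192/401439 ≈ 2.8577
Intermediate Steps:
U(D, X) = X (U(D, X) = 0 + X = X)
g = 1/772 (g = 1/(-34 + 806) = 1/772 ≈ 0.0012953)
(-3039 + 1553)/(g - 520) = (-3039 + 1553)/(1/772 - 520) = -1486/(-401439/772) = -1486*(-772/401439) = 1147192/401439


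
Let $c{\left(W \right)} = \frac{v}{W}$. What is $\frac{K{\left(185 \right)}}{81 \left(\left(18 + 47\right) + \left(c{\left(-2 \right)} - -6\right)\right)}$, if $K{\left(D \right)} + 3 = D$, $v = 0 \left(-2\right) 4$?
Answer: $\frac{182}{5751} \approx 0.031647$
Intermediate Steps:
$v = 0$ ($v = 0 \cdot 4 = 0$)
$c{\left(W \right)} = 0$ ($c{\left(W \right)} = \frac{0}{W} = 0$)
$K{\left(D \right)} = -3 + D$
$\frac{K{\left(185 \right)}}{81 \left(\left(18 + 47\right) + \left(c{\left(-2 \right)} - -6\right)\right)} = \frac{-3 + 185}{81 \left(\left(18 + 47\right) + \left(0 - -6\right)\right)} = \frac{182}{81 \left(65 + \left(0 + 6\right)\right)} = \frac{182}{81 \left(65 + 6\right)} = \frac{182}{81 \cdot 71} = \frac{182}{5751}$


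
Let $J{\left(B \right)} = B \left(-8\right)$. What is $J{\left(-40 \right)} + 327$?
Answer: $647$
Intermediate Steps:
$J{\left(B \right)} = - 8 B$
$J{\left(-40 \right)} + 327 = \left(-8\right) \left(-40\right) + 327 = 320 + 327 = 647$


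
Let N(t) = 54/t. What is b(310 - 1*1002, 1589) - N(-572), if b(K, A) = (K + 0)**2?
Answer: 136955131/286 ≈ 4.7886e+5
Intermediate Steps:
b(K, A) = K**2
b(310 - 1*1002, 1589) - N(-572) = (310 - 1*1002)**2 - 54/(-572) = (310 - 1002)**2 - 54*(-1)/572 = (-692)**2 - 1*(-27/286) = 478864 + 27/286 = 136955131/286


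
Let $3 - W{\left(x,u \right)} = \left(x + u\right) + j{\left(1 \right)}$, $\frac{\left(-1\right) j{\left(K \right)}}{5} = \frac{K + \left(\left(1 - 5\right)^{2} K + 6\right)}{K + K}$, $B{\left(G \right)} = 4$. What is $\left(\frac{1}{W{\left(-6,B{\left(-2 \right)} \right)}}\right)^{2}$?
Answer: $\frac{4}{15625} \approx 0.000256$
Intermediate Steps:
$j{\left(K \right)} = - \frac{5 \left(6 + 17 K\right)}{2 K}$ ($j{\left(K \right)} = - 5 \frac{K + \left(\left(1 - 5\right)^{2} K + 6\right)}{K + K} = - 5 \frac{K + \left(\left(-4\right)^{2} K + 6\right)}{2 K} = - 5 \left(K + \left(16 K + 6\right)\right) \frac{1}{2 K} = - 5 \left(K + \left(6 + 16 K\right)\right) \frac{1}{2 K} = - 5 \left(6 + 17 K\right) \frac{1}{2 K} = - 5 \frac{6 + 17 K}{2 K} = - \frac{5 \left(6 + 17 K\right)}{2 K}$)
$W{\left(x,u \right)} = \frac{121}{2} - u - x$ ($W{\left(x,u \right)} = 3 - \left(\left(x + u\right) - \left(\frac{85}{2} + \frac{15}{1}\right)\right) = 3 - \left(\left(u + x\right) - \frac{115}{2}\right) = 3 - \left(- \frac{115}{2} + u + x\right) = \frac{121}{2} - u - x$)
$\left(\frac{1}{W{\left(-6,B{\left(-2 \right)} \right)}}\right)^{2} = \left(\frac{1}{\frac{121}{2} - 4 - -6}\right)^{2} = \left(\frac{1}{\frac{121}{2} - 4 + 6}\right)^{2} = \left(\frac{1}{\frac{125}{2}}\right)^{2} = \left(\frac{2}{125}\right)^{2} = \frac{4}{15625}$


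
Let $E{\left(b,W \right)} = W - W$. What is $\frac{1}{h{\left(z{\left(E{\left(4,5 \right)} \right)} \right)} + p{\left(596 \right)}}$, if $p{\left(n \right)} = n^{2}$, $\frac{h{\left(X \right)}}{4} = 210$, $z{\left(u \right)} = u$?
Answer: $\frac{1}{356056} \approx 2.8085 \cdot 10^{-6}$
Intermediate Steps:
$E{\left(b,W \right)} = 0$
$h{\left(X \right)} = 840$ ($h{\left(X \right)} = 4 \cdot 210 = 840$)
$\frac{1}{h{\left(z{\left(E{\left(4,5 \right)} \right)} \right)} + p{\left(596 \right)}} = \frac{1}{840 + 596^{2}} = \frac{1}{840 + 355216} = \frac{1}{356056}$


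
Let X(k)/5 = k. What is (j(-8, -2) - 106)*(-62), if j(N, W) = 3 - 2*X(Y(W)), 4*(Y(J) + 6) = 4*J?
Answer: 1426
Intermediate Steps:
Y(J) = -6 + J (Y(J) = -6 + (4*J)/4 = -6 + J)
X(k) = 5*k
j(N, W) = 63 - 10*W (j(N, W) = 3 - 10*(-6 + W) = 3 - 2*(-30 + 5*W) = 3 + (60 - 10*W) = 63 - 10*W)
(j(-8, -2) - 106)*(-62) = ((63 - 10*(-2)) - 106)*(-62) = ((63 + 20) - 106)*(-62) = (83 - 106)*(-62) = -23*(-62) = 1426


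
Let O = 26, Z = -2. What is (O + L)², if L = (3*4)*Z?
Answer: 4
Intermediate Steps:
L = -24 (L = (3*4)*(-2) = 12*(-2) = -24)
(O + L)² = (26 - 24)² = 2² = 4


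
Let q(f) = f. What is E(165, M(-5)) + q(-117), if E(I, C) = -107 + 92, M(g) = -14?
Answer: -132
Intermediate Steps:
E(I, C) = -15
E(165, M(-5)) + q(-117) = -15 - 117 = -132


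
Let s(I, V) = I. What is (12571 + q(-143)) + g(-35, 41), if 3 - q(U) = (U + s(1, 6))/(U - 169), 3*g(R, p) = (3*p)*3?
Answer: 1980661/156 ≈ 12697.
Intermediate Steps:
g(R, p) = 3*p (g(R, p) = ((3*p)*3)/3 = (9*p)/3 = 3*p)
q(U) = 3 - (1 + U)/(-169 + U) (q(U) = 3 - (U + 1)/(U - 169) = 3 - (1 + U)/(-169 + U))
(12571 + q(-143)) + g(-35, 41) = (12571 + 2*(-254 - 143)/(-169 - 143)) + 3*41 = (12571 + 2*(-397)/(-312)) + 123 = (12571 + 2*(-1/312)*(-397)) + 123 = (12571 + 397/156) + 123 = 1961473/156 + 123 = 1980661/156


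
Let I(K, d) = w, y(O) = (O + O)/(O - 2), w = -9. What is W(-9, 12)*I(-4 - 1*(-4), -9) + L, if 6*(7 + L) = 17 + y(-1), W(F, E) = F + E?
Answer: -559/18 ≈ -31.056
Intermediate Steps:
y(O) = 2*O/(-2 + O) (y(O) = (2*O)/(-2 + O) = 2*O/(-2 + O))
I(K, d) = -9
W(F, E) = E + F
L = -73/18 (L = -7 + (17 + 2*(-1)/(-2 - 1))/6 = -7 + (17 + 2*(-1)/(-3))/6 = -7 + (17 + 2*(-1)*(-⅓))/6 = -7 + (17 + ⅔)/6 = -7 + (⅙)*(53/3) = -7 + 53/18 = -73/18 ≈ -4.0556)
W(-9, 12)*I(-4 - 1*(-4), -9) + L = (12 - 9)*(-9) - 73/18 = 3*(-9) - 73/18 = -27 - 73/18 = -559/18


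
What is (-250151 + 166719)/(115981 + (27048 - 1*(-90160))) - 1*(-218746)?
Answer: 51009077562/233189 ≈ 2.1875e+5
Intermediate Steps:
(-250151 + 166719)/(115981 + (27048 - 1*(-90160))) - 1*(-218746) = -83432/(115981 + (27048 + 90160)) + 218746 = -83432/(115981 + 117208) + 218746 = -83432/233189 + 218746 = 51009077562/233189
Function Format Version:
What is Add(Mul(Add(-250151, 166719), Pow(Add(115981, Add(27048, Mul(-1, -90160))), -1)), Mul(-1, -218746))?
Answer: Rational(51009077562, 233189) ≈ 2.1875e+5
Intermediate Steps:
Add(Mul(Add(-250151, 166719), Pow(Add(115981, Add(27048, Mul(-1, -90160))), -1)), Mul(-1, -218746)) = Add(Mul(-83432, Pow(Add(115981, Add(27048, 90160)), -1)), 218746) = Add(Mul(-83432, Pow(Add(115981, 117208), -1)), 218746) = Add(Mul(-83432, Pow(233189, -1)), 218746) = Add(Mul(-83432, Rational(1, 233189)), 218746) = Add(Rational(-83432, 233189), 218746) = Rational(51009077562, 233189)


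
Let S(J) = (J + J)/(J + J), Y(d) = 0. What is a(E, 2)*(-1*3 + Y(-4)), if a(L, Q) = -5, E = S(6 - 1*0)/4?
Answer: 15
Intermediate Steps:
S(J) = 1 (S(J) = (2*J)/((2*J)) = (2*J)*(1/(2*J)) = 1)
E = ¼ (E = 1/4 = 1*(¼) = ¼ ≈ 0.25000)
a(E, 2)*(-1*3 + Y(-4)) = -5*(-1*3 + 0) = -5*(-3 + 0) = -5*(-3) = 15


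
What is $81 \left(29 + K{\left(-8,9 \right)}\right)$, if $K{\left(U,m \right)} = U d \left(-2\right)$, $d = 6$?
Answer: $10125$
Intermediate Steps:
$K{\left(U,m \right)} = - 12 U$ ($K{\left(U,m \right)} = U 6 \left(-2\right) = 6 U \left(-2\right) = - 12 U$)
$81 \left(29 + K{\left(-8,9 \right)}\right) = 81 \left(29 - -96\right) = 81 \left(29 + 96\right) = 81 \cdot 125 = 10125$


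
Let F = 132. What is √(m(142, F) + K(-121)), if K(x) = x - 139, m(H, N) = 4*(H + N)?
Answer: 2*√209 ≈ 28.914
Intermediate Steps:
m(H, N) = 4*H + 4*N
K(x) = -139 + x
√(m(142, F) + K(-121)) = √((4*142 + 4*132) + (-139 - 121)) = √((568 + 528) - 260) = √(1096 - 260) = √836 = 2*√209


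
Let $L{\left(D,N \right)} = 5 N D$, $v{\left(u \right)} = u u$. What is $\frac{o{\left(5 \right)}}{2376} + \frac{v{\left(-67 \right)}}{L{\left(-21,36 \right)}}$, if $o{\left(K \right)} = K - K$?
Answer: $- \frac{4489}{3780} \approx -1.1876$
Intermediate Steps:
$o{\left(K \right)} = 0$
$v{\left(u \right)} = u^{2}$
$L{\left(D,N \right)} = 5 D N$
$\frac{o{\left(5 \right)}}{2376} + \frac{v{\left(-67 \right)}}{L{\left(-21,36 \right)}} = \frac{0}{2376} + \frac{\left(-67\right)^{2}}{5 \left(-21\right) 36} = 0 \cdot \frac{1}{2376} + \frac{4489}{-3780} = 0 + 4489 \left(- \frac{1}{3780}\right) = 0 - \frac{4489}{3780} = - \frac{4489}{3780}$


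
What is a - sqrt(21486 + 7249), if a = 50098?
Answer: 50098 - sqrt(28735) ≈ 49929.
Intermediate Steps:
a - sqrt(21486 + 7249) = 50098 - sqrt(21486 + 7249) = 50098 - sqrt(28735)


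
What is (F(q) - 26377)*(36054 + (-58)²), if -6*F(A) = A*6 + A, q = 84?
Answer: -1043591550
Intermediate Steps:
F(A) = -7*A/6 (F(A) = -(A*6 + A)/6 = -(6*A + A)/6 = -7*A/6)
(F(q) - 26377)*(36054 + (-58)²) = (-7/6*84 - 26377)*(36054 + (-58)²) = (-98 - 26377)*(36054 + 3364) = -26475*39418 = -1043591550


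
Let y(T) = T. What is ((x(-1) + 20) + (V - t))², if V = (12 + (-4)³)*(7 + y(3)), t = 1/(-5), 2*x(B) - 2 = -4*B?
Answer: 6170256/25 ≈ 2.4681e+5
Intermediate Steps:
x(B) = 1 - 2*B (x(B) = 1 + (-4*B)/2 = 1 - 2*B)
t = -⅕ ≈ -0.20000
V = -520 (V = (12 + (-4)³)*(7 + 3) = (12 - 64)*10 = -52*10 = -520)
((x(-1) + 20) + (V - t))² = (((1 - 2*(-1)) + 20) + (-520 - 1*(-⅕)))² = (((1 + 2) + 20) + (-520 + ⅕))² = ((3 + 20) - 2599/5)² = (23 - 2599/5)² = (-2484/5)² = 6170256/25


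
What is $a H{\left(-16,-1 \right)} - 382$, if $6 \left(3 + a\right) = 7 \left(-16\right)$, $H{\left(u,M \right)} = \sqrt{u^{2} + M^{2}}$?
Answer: $-382 - \frac{65 \sqrt{257}}{3} \approx -729.34$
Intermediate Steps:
$H{\left(u,M \right)} = \sqrt{M^{2} + u^{2}}$
$a = - \frac{65}{3}$ ($a = -3 + \frac{7 \left(-16\right)}{6} = -3 + \frac{1}{6} \left(-112\right) = -3 - \frac{56}{3} = - \frac{65}{3} \approx -21.667$)
$a H{\left(-16,-1 \right)} - 382 = - \frac{65 \sqrt{\left(-1\right)^{2} + \left(-16\right)^{2}}}{3} - 382 = - \frac{65 \sqrt{1 + 256}}{3} - 382 = - \frac{65 \sqrt{257}}{3} - 382 = -382 - \frac{65 \sqrt{257}}{3}$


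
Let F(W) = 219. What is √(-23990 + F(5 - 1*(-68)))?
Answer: I*√23771 ≈ 154.18*I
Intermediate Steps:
√(-23990 + F(5 - 1*(-68))) = √(-23990 + 219) = √(-23771) = I*√23771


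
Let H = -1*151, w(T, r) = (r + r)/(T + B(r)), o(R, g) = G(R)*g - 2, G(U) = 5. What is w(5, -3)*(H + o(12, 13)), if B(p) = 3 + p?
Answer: 528/5 ≈ 105.60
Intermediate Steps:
o(R, g) = -2 + 5*g (o(R, g) = 5*g - 2 = -2 + 5*g)
w(T, r) = 2*r/(3 + T + r) (w(T, r) = (r + r)/(T + (3 + r)) = (2*r)/(3 + T + r) = 2*r/(3 + T + r))
H = -151
w(5, -3)*(H + o(12, 13)) = (2*(-3)/(3 + 5 - 3))*(-151 + (-2 + 5*13)) = (2*(-3)/5)*(-151 + (-2 + 65)) = (2*(-3)*(⅕))*(-151 + 63) = -6/5*(-88) = 528/5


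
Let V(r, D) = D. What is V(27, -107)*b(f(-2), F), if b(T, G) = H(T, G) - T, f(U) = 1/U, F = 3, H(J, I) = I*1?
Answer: -749/2 ≈ -374.50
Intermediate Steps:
H(J, I) = I
b(T, G) = G - T
V(27, -107)*b(f(-2), F) = -107*(3 - 1/(-2)) = -107*(3 - 1*(-1/2)) = -107*(3 + 1/2) = -107*7/2 = -749/2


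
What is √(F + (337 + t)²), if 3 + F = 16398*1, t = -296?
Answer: 2*√4519 ≈ 134.45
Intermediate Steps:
F = 16395 (F = -3 + 16398*1 = -3 + 16398 = 16395)
√(F + (337 + t)²) = √(16395 + (337 - 296)²) = √(16395 + 41²) = √(16395 + 1681) = √18076 = 2*√4519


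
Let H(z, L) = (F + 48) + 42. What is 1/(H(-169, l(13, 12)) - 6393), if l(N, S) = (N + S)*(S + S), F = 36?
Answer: -1/6267 ≈ -0.00015957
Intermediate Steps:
l(N, S) = 2*S*(N + S) (l(N, S) = (N + S)*(2*S) = 2*S*(N + S))
H(z, L) = 126 (H(z, L) = (36 + 48) + 42 = 84 + 42 = 126)
1/(H(-169, l(13, 12)) - 6393) = 1/(126 - 6393) = 1/(-6267) = -1/6267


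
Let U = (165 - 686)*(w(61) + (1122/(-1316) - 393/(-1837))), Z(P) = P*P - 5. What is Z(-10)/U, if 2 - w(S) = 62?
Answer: 114830870/38187592683 ≈ 0.0030070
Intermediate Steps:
Z(P) = -5 + P**2 (Z(P) = P**2 - 5 = -5 + P**2)
w(S) = -60 (w(S) = 2 - 1*62 = 2 - 62 = -60)
U = 38187592683/1208746 (U = (165 - 686)*(-60 + (1122/(-1316) - 393/(-1837))) = -521*(-60 + (1122*(-1/1316) - 393*(-1/1837))) = -521*(-60 + (-561/658 + 393/1837)) = -521*(-60 - 771963/1208746) = -521*(-73296723/1208746) = 38187592683/1208746 ≈ 31593.)
Z(-10)/U = (-5 + (-10)**2)/(38187592683/1208746) = (-5 + 100)*(1208746/38187592683) = 95*(1208746/38187592683) = 114830870/38187592683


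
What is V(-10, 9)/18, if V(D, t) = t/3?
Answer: 1/6 ≈ 0.16667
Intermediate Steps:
V(D, t) = t/3 (V(D, t) = t*(1/3) = t/3)
V(-10, 9)/18 = ((1/3)*9)/18 = (1/18)*3 = 1/6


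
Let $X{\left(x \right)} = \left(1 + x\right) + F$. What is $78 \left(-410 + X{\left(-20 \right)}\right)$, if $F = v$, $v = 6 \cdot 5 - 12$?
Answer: $-32058$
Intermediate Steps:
$v = 18$ ($v = 30 - 12 = 18$)
$F = 18$
$X{\left(x \right)} = 19 + x$ ($X{\left(x \right)} = \left(1 + x\right) + 18 = 19 + x$)
$78 \left(-410 + X{\left(-20 \right)}\right) = 78 \left(-410 + \left(19 - 20\right)\right) = 78 \left(-410 - 1\right) = 78 \left(-411\right) = -32058$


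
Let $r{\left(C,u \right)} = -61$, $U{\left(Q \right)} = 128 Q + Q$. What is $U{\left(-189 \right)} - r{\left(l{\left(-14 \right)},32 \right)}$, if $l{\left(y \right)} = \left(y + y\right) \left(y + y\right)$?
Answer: $-24320$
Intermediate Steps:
$U{\left(Q \right)} = 129 Q$
$l{\left(y \right)} = 4 y^{2}$ ($l{\left(y \right)} = 2 y 2 y = 4 y^{2}$)
$U{\left(-189 \right)} - r{\left(l{\left(-14 \right)},32 \right)} = 129 \left(-189\right) - -61 = -24381 + 61 = -24320$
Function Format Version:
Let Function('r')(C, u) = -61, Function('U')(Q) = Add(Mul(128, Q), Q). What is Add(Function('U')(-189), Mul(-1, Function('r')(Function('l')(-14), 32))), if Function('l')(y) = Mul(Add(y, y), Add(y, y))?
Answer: -24320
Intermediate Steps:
Function('U')(Q) = Mul(129, Q)
Function('l')(y) = Mul(4, Pow(y, 2)) (Function('l')(y) = Mul(Mul(2, y), Mul(2, y)) = Mul(4, Pow(y, 2)))
Add(Function('U')(-189), Mul(-1, Function('r')(Function('l')(-14), 32))) = Add(Mul(129, -189), Mul(-1, -61)) = Add(-24381, 61) = -24320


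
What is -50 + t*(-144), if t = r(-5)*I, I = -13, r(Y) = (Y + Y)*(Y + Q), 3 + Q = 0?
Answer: 149710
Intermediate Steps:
Q = -3 (Q = -3 + 0 = -3)
r(Y) = 2*Y*(-3 + Y) (r(Y) = (Y + Y)*(Y - 3) = (2*Y)*(-3 + Y) = 2*Y*(-3 + Y))
t = -1040 (t = (2*(-5)*(-3 - 5))*(-13) = (2*(-5)*(-8))*(-13) = 80*(-13) = -1040)
-50 + t*(-144) = -50 - 1040*(-144) = -50 + 149760 = 149710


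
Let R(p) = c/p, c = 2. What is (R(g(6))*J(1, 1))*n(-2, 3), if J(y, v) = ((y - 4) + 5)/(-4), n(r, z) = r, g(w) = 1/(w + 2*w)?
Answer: 36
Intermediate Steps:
g(w) = 1/(3*w)
R(p) = 2/p
J(y, v) = -1/4 - y/4 (J(y, v) = ((-4 + y) + 5)*(-1/4) = (1 + y)*(-1/4) = -1/4 - y/4)
(R(g(6))*J(1, 1))*n(-2, 3) = ((2/(((1/3)/6)))*(-1/4 - 1/4*1))*(-2) = ((2/(((1/3)*(1/6))))*(-1/4 - 1/4))*(-2) = ((2/(1/18))*(-1/2))*(-2) = ((2*18)*(-1/2))*(-2) = (36*(-1/2))*(-2) = -18*(-2) = 36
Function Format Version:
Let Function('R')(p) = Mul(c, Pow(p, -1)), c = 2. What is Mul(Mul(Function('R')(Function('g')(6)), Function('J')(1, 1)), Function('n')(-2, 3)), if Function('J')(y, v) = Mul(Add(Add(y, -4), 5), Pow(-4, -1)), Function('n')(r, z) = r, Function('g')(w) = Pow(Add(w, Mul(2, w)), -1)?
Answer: 36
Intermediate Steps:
Function('g')(w) = Mul(Rational(1, 3), Pow(w, -1)) (Function('g')(w) = Pow(Mul(3, w), -1) = Mul(Rational(1, 3), Pow(w, -1)))
Function('R')(p) = Mul(2, Pow(p, -1))
Function('J')(y, v) = Add(Rational(-1, 4), Mul(Rational(-1, 4), y)) (Function('J')(y, v) = Mul(Add(Add(-4, y), 5), Rational(-1, 4)) = Mul(Add(1, y), Rational(-1, 4)) = Add(Rational(-1, 4), Mul(Rational(-1, 4), y)))
Mul(Mul(Function('R')(Function('g')(6)), Function('J')(1, 1)), Function('n')(-2, 3)) = Mul(Mul(Mul(2, Pow(Mul(Rational(1, 3), Pow(6, -1)), -1)), Add(Rational(-1, 4), Mul(Rational(-1, 4), 1))), -2) = Mul(Mul(Mul(2, Pow(Mul(Rational(1, 3), Rational(1, 6)), -1)), Add(Rational(-1, 4), Rational(-1, 4))), -2) = Mul(Mul(Mul(2, Pow(Rational(1, 18), -1)), Rational(-1, 2)), -2) = Mul(Mul(Mul(2, 18), Rational(-1, 2)), -2) = Mul(Mul(36, Rational(-1, 2)), -2) = Mul(-18, -2) = 36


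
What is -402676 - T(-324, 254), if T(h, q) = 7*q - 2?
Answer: -404452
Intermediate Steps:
T(h, q) = -2 + 7*q
-402676 - T(-324, 254) = -402676 - (-2 + 7*254) = -402676 - (-2 + 1778) = -402676 - 1*1776 = -402676 - 1776 = -404452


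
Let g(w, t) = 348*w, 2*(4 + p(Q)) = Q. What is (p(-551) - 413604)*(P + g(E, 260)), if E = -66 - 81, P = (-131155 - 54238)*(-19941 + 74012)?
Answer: 8297897363250253/2 ≈ 4.1489e+15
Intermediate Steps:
p(Q) = -4 + Q/2
P = -10024384903 (P = -185393*54071 = -10024384903)
E = -147
(p(-551) - 413604)*(P + g(E, 260)) = ((-4 + (½)*(-551)) - 413604)*(-10024384903 + 348*(-147)) = ((-4 - 551/2) - 413604)*(-10024384903 - 51156) = (-559/2 - 413604)*(-10024436059) = -827767/2*(-10024436059) = 8297897363250253/2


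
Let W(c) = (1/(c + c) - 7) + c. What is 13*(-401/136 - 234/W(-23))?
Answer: 11831599/187816 ≈ 62.996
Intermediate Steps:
W(c) = -7 + c + 1/(2*c) (W(c) = (1/(2*c) - 7) + c = (-7 + 1/(2*c)) + c = -7 + c + 1/(2*c))
13*(-401/136 - 234/W(-23)) = 13*(-401/136 - 234/(-7 - 23 + (1/2)/(-23))) = 13*(-401*1/136 - 234/(-7 - 23 + (1/2)*(-1/23))) = 13*(-401/136 - 234/(-7 - 23 - 1/46)) = 13*(-401/136 - 234/(-1381/46)) = 13*(-401/136 - 234*(-46/1381)) = 13*(-401/136 + 10764/1381) = 13*(910123/187816) = 11831599/187816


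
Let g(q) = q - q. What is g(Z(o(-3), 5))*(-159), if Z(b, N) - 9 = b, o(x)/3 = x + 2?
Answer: 0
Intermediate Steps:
o(x) = 6 + 3*x (o(x) = 3*(x + 2) = 3*(2 + x) = 6 + 3*x)
Z(b, N) = 9 + b
g(q) = 0
g(Z(o(-3), 5))*(-159) = 0*(-159) = 0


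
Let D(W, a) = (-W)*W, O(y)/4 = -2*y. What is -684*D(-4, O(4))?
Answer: 10944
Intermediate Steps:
O(y) = -8*y (O(y) = 4*(-2*y) = -8*y)
D(W, a) = -W²
-684*D(-4, O(4)) = -(-684)*(-4)² = -(-684)*16 = -684*(-16) = 10944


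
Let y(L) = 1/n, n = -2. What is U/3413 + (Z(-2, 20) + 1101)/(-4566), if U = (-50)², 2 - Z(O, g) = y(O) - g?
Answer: 5053663/10389172 ≈ 0.48644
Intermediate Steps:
y(L) = -½ (y(L) = 1/(-2) = -½)
Z(O, g) = 5/2 + g (Z(O, g) = 2 - (-½ - g) = 2 + (½ + g) = 5/2 + g)
U = 2500
U/3413 + (Z(-2, 20) + 1101)/(-4566) = 2500/3413 + ((5/2 + 20) + 1101)/(-4566) = 2500*(1/3413) + (45/2 + 1101)*(-1/4566) = 2500/3413 + (2247/2)*(-1/4566) = 2500/3413 - 749/3044 = 5053663/10389172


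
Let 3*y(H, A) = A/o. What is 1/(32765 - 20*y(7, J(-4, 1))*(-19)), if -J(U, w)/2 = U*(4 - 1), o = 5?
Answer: 1/33373 ≈ 2.9964e-5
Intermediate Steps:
J(U, w) = -6*U (J(U, w) = -2*U*(4 - 1) = -2*U*3 = -6*U)
y(H, A) = A/15 (y(H, A) = (A/5)/3 = A/15)
1/(32765 - 20*y(7, J(-4, 1))*(-19)) = 1/(32765 - 4*(-6*(-4))/3*(-19)) = 1/(32765 - 4*24/3*(-19)) = 1/(32765 - 20*8/5*(-19)) = 1/(32765 - 32*(-19)) = 1/(32765 + 608) = 1/33373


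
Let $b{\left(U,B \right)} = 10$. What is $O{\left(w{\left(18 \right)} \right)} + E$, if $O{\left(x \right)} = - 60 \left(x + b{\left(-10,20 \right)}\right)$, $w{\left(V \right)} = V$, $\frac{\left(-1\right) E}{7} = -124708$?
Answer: $871276$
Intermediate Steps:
$E = 872956$ ($E = \left(-7\right) \left(-124708\right) = 872956$)
$O{\left(x \right)} = -600 - 60 x$ ($O{\left(x \right)} = - 60 \left(x + 10\right) = - 60 \left(10 + x\right) = -600 - 60 x$)
$O{\left(w{\left(18 \right)} \right)} + E = \left(-600 - 1080\right) + 872956 = -1680 + 872956 = 871276$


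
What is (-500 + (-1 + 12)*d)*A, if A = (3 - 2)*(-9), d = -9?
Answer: 5391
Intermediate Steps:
A = -9 (A = 1*(-9) = -9)
(-500 + (-1 + 12)*d)*A = (-500 + (-1 + 12)*(-9))*(-9) = (-500 + 11*(-9))*(-9) = (-500 - 99)*(-9) = -599*(-9) = 5391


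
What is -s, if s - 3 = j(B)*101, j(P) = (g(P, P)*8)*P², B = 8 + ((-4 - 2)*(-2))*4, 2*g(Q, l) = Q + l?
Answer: -141897731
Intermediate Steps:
g(Q, l) = Q/2 + l/2 (g(Q, l) = (Q + l)/2 = Q/2 + l/2)
B = 56 (B = 8 - 6*(-2)*4 = 8 + 12*4 = 8 + 48 = 56)
j(P) = 8*P³ (j(P) = ((P/2 + P/2)*8)*P² = (P*8)*P² = (8*P)*P² = 8*P³)
s = 141897731 (s = 3 + (8*56³)*101 = 3 + (8*175616)*101 = 3 + 1404928*101 = 3 + 141897728 = 141897731)
-s = -1*141897731 = -141897731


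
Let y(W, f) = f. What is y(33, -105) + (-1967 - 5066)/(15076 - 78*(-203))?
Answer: -3252583/30910 ≈ -105.23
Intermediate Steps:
y(33, -105) + (-1967 - 5066)/(15076 - 78*(-203)) = -105 + (-1967 - 5066)/(15076 - 78*(-203)) = -105 - 7033/(15076 + 15834) = -105 - 7033/30910 = -3252583/30910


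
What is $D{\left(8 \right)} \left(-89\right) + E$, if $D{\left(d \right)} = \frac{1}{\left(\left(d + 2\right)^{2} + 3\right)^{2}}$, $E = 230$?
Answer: $\frac{2439981}{10609} \approx 229.99$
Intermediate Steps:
$D{\left(d \right)} = \frac{1}{\left(3 + \left(2 + d\right)^{2}\right)^{2}}$ ($D{\left(d \right)} = \frac{1}{\left(\left(2 + d\right)^{2} + 3\right)^{2}} = \frac{1}{\left(3 + \left(2 + d\right)^{2}\right)^{2}}$)
$D{\left(8 \right)} \left(-89\right) + E = \frac{1}{\left(3 + \left(2 + 8\right)^{2}\right)^{2}} \left(-89\right) + 230 = \frac{1}{\left(3 + 10^{2}\right)^{2}} \left(-89\right) + 230 = \frac{1}{\left(3 + 100\right)^{2}} \left(-89\right) + 230 = \frac{1}{10609} \left(-89\right) + 230 = - \frac{89}{10609} + 230 = \frac{2439981}{10609}$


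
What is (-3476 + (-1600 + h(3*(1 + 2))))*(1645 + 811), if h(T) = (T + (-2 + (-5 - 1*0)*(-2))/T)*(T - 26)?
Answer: -115915832/9 ≈ -1.2880e+7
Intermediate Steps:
h(T) = (-26 + T)*(T + 8/T) (h(T) = (T + (-2 + (-5 + 0)*(-2))/T)*(-26 + T) = (T + (-2 - 5*(-2))/T)*(-26 + T) = (T + (-2 + 10)/T)*(-26 + T) = (T + 8/T)*(-26 + T) = (-26 + T)*(T + 8/T))
(-3476 + (-1600 + h(3*(1 + 2))))*(1645 + 811) = (-3476 + (-1600 + (8 + (3*(1 + 2))**2 - 208*1/(3*(1 + 2)) - 78*(1 + 2))))*(1645 + 811) = (-3476 + (-1600 + (8 + (3*3)**2 - 208/(3*3) - 78*3)))*2456 = (-3476 + (-1600 + (8 + 9**2 - 208/9 - 26*9)))*2456 = (-3476 + (-1600 + (8 + 81 - 208*1/9 - 234)))*2456 = (-3476 + (-1600 + (8 + 81 - 208/9 - 234)))*2456 = (-3476 + (-1600 - 1513/9))*2456 = (-3476 - 15913/9)*2456 = -47197/9*2456 = -115915832/9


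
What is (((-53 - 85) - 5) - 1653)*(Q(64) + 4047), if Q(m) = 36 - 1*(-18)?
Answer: -7365396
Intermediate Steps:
Q(m) = 54 (Q(m) = 36 + 18 = 54)
(((-53 - 85) - 5) - 1653)*(Q(64) + 4047) = (((-53 - 85) - 5) - 1653)*(54 + 4047) = ((-138 - 5) - 1653)*4101 = (-143 - 1653)*4101 = -1796*4101 = -7365396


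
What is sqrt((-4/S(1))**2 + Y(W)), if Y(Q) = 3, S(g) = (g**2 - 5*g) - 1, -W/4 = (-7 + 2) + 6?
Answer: sqrt(91)/5 ≈ 1.9079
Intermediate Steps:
W = -4 (W = -4*((-7 + 2) + 6) = -4*(-5 + 6) = -4*1 = -4)
S(g) = -1 + g**2 - 5*g
sqrt((-4/S(1))**2 + Y(W)) = sqrt((-4/(-1 + 1**2 - 5*1))**2 + 3) = sqrt((-4/(-1 + 1 - 5))**2 + 3) = sqrt((-4/(-5))**2 + 3) = sqrt((-4*(-1/5))**2 + 3) = sqrt((4/5)**2 + 3) = sqrt(16/25 + 3) = sqrt(91/25) = sqrt(91)/5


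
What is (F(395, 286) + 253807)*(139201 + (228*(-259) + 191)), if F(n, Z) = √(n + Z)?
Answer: 20390854380 + 80340*√681 ≈ 2.0393e+10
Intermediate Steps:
F(n, Z) = √(Z + n)
(F(395, 286) + 253807)*(139201 + (228*(-259) + 191)) = (√(286 + 395) + 253807)*(139201 + (228*(-259) + 191)) = (√681 + 253807)*(139201 + (-59052 + 191)) = (253807 + √681)*(139201 - 58861) = (253807 + √681)*80340 = 20390854380 + 80340*√681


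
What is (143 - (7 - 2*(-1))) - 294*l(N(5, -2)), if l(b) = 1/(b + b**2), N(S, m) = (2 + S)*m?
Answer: 1721/13 ≈ 132.38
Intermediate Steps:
N(S, m) = m*(2 + S)
(143 - (7 - 2*(-1))) - 294*l(N(5, -2)) = (143 - (7 - 2*(-1))) - 294/(((-2*(2 + 5)))*(1 - 2*(2 + 5))) = (143 - (7 + 2)) - 294/(((-2*7))*(1 - 2*7)) = (143 - 1*9) - 294/((-14)*(1 - 14)) = (143 - 9) - (-21)/(-13) = 134 - (-21)*(-1)/13 = 134 - 294*1/182 = 134 - 21/13 = 1721/13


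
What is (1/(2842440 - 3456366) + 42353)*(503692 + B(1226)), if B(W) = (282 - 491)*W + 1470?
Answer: 1078754707600976/102321 ≈ 1.0543e+10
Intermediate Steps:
B(W) = 1470 - 209*W (B(W) = -209*W + 1470 = 1470 - 209*W)
(1/(2842440 - 3456366) + 42353)*(503692 + B(1226)) = (1/(2842440 - 3456366) + 42353)*(503692 + (1470 - 209*1226)) = (1/(-613926) + 42353)*(503692 + (1470 - 256234)) = (-1/613926 + 42353)*(503692 - 254764) = (26001607877/613926)*248928 = 1078754707600976/102321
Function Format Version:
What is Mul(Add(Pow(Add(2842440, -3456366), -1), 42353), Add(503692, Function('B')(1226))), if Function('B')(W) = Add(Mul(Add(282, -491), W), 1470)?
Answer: Rational(1078754707600976, 102321) ≈ 1.0543e+10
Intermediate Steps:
Function('B')(W) = Add(1470, Mul(-209, W)) (Function('B')(W) = Add(Mul(-209, W), 1470) = Add(1470, Mul(-209, W)))
Mul(Add(Pow(Add(2842440, -3456366), -1), 42353), Add(503692, Function('B')(1226))) = Mul(Add(Pow(Add(2842440, -3456366), -1), 42353), Add(503692, Add(1470, Mul(-209, 1226)))) = Mul(Add(Pow(-613926, -1), 42353), Add(503692, Add(1470, -256234))) = Mul(Add(Rational(-1, 613926), 42353), Add(503692, -254764)) = Mul(Rational(26001607877, 613926), 248928) = Rational(1078754707600976, 102321)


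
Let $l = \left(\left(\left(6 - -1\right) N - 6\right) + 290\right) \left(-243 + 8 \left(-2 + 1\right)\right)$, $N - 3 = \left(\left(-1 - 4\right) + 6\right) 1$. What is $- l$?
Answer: $78312$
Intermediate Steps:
$N = 4$ ($N = 3 + \left(\left(-1 - 4\right) + 6\right) 1 = 3 + \left(-5 + 6\right) 1 = 3 + 1 \cdot 1 = 3 + 1 = 4$)
$l = -78312$ ($l = \left(\left(\left(6 - -1\right) 4 - 6\right) + 290\right) \left(-243 + 8 \left(-2 + 1\right)\right) = \left(\left(\left(6 + 1\right) 4 - 6\right) + 290\right) \left(-243 + 8 \left(-1\right)\right) = \left(\left(7 \cdot 4 - 6\right) + 290\right) \left(-243 - 8\right) = \left(\left(28 - 6\right) + 290\right) \left(-251\right) = \left(22 + 290\right) \left(-251\right) = 312 \left(-251\right) = -78312$)
$- l = \left(-1\right) \left(-78312\right) = 78312$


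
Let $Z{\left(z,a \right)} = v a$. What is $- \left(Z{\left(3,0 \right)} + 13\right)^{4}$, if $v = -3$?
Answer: $-28561$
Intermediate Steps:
$Z{\left(z,a \right)} = - 3 a$
$- \left(Z{\left(3,0 \right)} + 13\right)^{4} = - \left(\left(-3\right) 0 + 13\right)^{4} = - \left(0 + 13\right)^{4} = - 13^{4} = \left(-1\right) 28561 = -28561$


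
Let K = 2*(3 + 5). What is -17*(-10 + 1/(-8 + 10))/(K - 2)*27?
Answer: 8721/28 ≈ 311.46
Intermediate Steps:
K = 16 (K = 2*8 = 16)
-17*(-10 + 1/(-8 + 10))/(K - 2)*27 = -17*(-10 + 1/(-8 + 10))/(16 - 2)*27 = -17*(-10 + 1/2)/14*27 = -(-323)/(2*14)*27 = -17*(-19/28)*27 = (323/28)*27 = 8721/28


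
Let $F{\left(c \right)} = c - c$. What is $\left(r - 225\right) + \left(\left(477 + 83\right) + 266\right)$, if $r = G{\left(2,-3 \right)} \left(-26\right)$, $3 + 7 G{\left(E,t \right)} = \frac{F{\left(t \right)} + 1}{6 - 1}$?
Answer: $\frac{3057}{5} \approx 611.4$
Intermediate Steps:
$F{\left(c \right)} = 0$
$G{\left(E,t \right)} = - \frac{2}{5}$ ($G{\left(E,t \right)} = - \frac{3}{7} + \frac{\left(0 + 1\right) \frac{1}{6 - 1}}{7} = - \frac{3}{7} + \frac{1 \cdot \frac{1}{5}}{7} = - \frac{3}{7} + \frac{1}{7} \cdot \frac{1}{5} = - \frac{3}{7} + \frac{1}{35} = - \frac{2}{5}$)
$r = \frac{52}{5}$ ($r = \left(- \frac{2}{5}\right) \left(-26\right) = \frac{52}{5} \approx 10.4$)
$\left(r - 225\right) + \left(\left(477 + 83\right) + 266\right) = \left(\frac{52}{5} - 225\right) + \left(\left(477 + 83\right) + 266\right) = - \frac{1073}{5} + \left(560 + 266\right) = - \frac{1073}{5} + 826 = \frac{3057}{5}$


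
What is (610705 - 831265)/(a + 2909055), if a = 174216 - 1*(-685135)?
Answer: -110280/1884203 ≈ -0.058529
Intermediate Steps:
a = 859351 (a = 174216 + 685135 = 859351)
(610705 - 831265)/(a + 2909055) = (610705 - 831265)/(859351 + 2909055) = -220560/3768406 = -220560*1/3768406 = -110280/1884203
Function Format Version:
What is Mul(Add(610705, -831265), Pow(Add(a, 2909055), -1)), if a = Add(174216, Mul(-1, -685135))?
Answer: Rational(-110280, 1884203) ≈ -0.058529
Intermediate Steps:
a = 859351 (a = Add(174216, 685135) = 859351)
Mul(Add(610705, -831265), Pow(Add(a, 2909055), -1)) = Mul(Add(610705, -831265), Pow(Add(859351, 2909055), -1)) = Mul(-220560, Pow(3768406, -1)) = Mul(-220560, Rational(1, 3768406)) = Rational(-110280, 1884203)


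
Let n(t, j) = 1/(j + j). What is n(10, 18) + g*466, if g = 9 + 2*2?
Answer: 218089/36 ≈ 6058.0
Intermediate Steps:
n(t, j) = 1/(2*j)
g = 13 (g = 9 + 4 = 13)
n(10, 18) + g*466 = (½)/18 + 13*466 = (½)*(1/18) + 6058 = 1/36 + 6058 = 218089/36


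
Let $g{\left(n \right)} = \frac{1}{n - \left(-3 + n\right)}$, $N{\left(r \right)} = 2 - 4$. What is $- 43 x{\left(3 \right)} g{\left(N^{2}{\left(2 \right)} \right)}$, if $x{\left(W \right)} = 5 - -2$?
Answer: $- \frac{301}{3} \approx -100.33$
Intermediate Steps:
$N{\left(r \right)} = -2$
$x{\left(W \right)} = 7$ ($x{\left(W \right)} = 5 + 2 = 7$)
$g{\left(n \right)} = \frac{1}{3}$
$- 43 x{\left(3 \right)} g{\left(N^{2}{\left(2 \right)} \right)} = \left(-43\right) 7 \cdot \frac{1}{3} = \left(-301\right) \frac{1}{3} = - \frac{301}{3}$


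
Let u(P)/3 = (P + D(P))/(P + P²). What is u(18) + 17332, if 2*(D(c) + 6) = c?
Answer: 658623/38 ≈ 17332.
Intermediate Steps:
D(c) = -6 + c/2
u(P) = 3*(-6 + 3*P/2)/(P + P²) (u(P) = 3*((P + (-6 + P/2))/(P + P²)) = 3*((-6 + 3*P/2)/(P + P²)) = 3*(-6 + 3*P/2)/(P + P²))
u(18) + 17332 = (9/2)*(-4 + 18)/(18*(1 + 18)) + 17332 = (9/2)*(1/18)*14/19 + 17332 = (9/2)*(1/18)*(1/19)*14 + 17332 = 7/38 + 17332 = 658623/38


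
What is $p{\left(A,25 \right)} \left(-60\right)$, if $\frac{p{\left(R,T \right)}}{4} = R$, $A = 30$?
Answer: $-7200$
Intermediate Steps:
$p{\left(R,T \right)} = 4 R$
$p{\left(A,25 \right)} \left(-60\right) = 4 \cdot 30 \left(-60\right) = 120 \left(-60\right) = -7200$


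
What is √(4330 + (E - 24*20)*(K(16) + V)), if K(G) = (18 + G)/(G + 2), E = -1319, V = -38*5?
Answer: √3084677/3 ≈ 585.44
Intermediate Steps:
V = -190
K(G) = (18 + G)/(2 + G)
√(4330 + (E - 24*20)*(K(16) + V)) = √(4330 + (-1319 - 24*20)*((18 + 16)/(2 + 16) - 190)) = √(4330 + (-1319 - 480)*(34/18 - 190)) = √(4330 - 1799*((1/18)*34 - 190)) = √(4330 - 1799*(17/9 - 190)) = √(4330 - 1799*(-1693/9)) = √(4330 + 3045707/9) = √(3084677/9) = √3084677/3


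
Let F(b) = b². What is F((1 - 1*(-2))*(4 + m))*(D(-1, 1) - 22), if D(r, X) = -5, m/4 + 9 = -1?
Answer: -314928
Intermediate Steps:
m = -40 (m = -36 + 4*(-1) = -36 - 4 = -40)
F((1 - 1*(-2))*(4 + m))*(D(-1, 1) - 22) = ((1 - 1*(-2))*(4 - 40))²*(-5 - 22) = ((1 + 2)*(-36))²*(-27) = (3*(-36))²*(-27) = (-108)²*(-27) = 11664*(-27) = -314928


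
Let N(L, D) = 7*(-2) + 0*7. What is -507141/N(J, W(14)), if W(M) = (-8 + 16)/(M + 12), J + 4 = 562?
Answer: 507141/14 ≈ 36224.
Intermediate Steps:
J = 558 (J = -4 + 562 = 558)
W(M) = 8/(12 + M)
N(L, D) = -14 (N(L, D) = -14 + 0 = -14)
-507141/N(J, W(14)) = -507141/(-14) = -507141*(-1/14) = 507141/14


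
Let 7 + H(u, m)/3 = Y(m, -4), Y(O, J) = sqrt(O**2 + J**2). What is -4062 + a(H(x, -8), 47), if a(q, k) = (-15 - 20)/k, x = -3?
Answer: -190949/47 ≈ -4062.7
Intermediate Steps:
Y(O, J) = sqrt(J**2 + O**2)
H(u, m) = -21 + 3*sqrt(16 + m**2) (H(u, m) = -21 + 3*sqrt((-4)**2 + m**2) = -21 + 3*sqrt(16 + m**2))
a(q, k) = -35/k
-4062 + a(H(x, -8), 47) = -4062 - 35/47 = -190949/47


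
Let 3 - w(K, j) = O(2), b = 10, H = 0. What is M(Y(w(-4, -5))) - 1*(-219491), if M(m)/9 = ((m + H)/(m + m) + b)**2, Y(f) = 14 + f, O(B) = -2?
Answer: 881933/4 ≈ 2.2048e+5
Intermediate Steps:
w(K, j) = 5 (w(K, j) = 3 - 1*(-2) = 3 + 2 = 5)
M(m) = 3969/4 (M(m) = 9*((m + 0)/(m + m) + 10)**2 = 9*(m/((2*m)) + 10)**2 = 9*(m*(1/(2*m)) + 10)**2 = 9*(1/2 + 10)**2 = 9*(21/2)**2 = 9*(441/4) = 3969/4)
M(Y(w(-4, -5))) - 1*(-219491) = 3969/4 - 1*(-219491) = 3969/4 + 219491 = 881933/4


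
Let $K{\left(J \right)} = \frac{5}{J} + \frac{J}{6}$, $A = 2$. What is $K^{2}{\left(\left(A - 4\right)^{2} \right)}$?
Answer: $\frac{529}{144} \approx 3.6736$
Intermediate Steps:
$K{\left(J \right)} = \frac{5}{J} + \frac{J}{6}$ ($K{\left(J \right)} = \frac{5}{J} + J \frac{1}{6} = \frac{5}{J} + \frac{J}{6}$)
$K^{2}{\left(\left(A - 4\right)^{2} \right)} = \left(\frac{5}{\left(2 - 4\right)^{2}} + \frac{\left(2 - 4\right)^{2}}{6}\right)^{2} = \left(\frac{5}{\left(-2\right)^{2}} + \frac{\left(-2\right)^{2}}{6}\right)^{2} = \left(\frac{5}{4} + \frac{1}{6} \cdot 4\right)^{2} = \left(5 \cdot \frac{1}{4} + \frac{2}{3}\right)^{2} = \left(\frac{5}{4} + \frac{2}{3}\right)^{2} = \left(\frac{23}{12}\right)^{2} = \frac{529}{144}$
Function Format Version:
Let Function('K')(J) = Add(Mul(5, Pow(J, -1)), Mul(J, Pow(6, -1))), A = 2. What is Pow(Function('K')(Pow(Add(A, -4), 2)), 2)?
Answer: Rational(529, 144) ≈ 3.6736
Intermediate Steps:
Function('K')(J) = Add(Mul(5, Pow(J, -1)), Mul(Rational(1, 6), J)) (Function('K')(J) = Add(Mul(5, Pow(J, -1)), Mul(J, Rational(1, 6))) = Add(Mul(5, Pow(J, -1)), Mul(Rational(1, 6), J)))
Pow(Function('K')(Pow(Add(A, -4), 2)), 2) = Pow(Add(Mul(5, Pow(Pow(Add(2, -4), 2), -1)), Mul(Rational(1, 6), Pow(Add(2, -4), 2))), 2) = Pow(Add(Mul(5, Pow(Pow(-2, 2), -1)), Mul(Rational(1, 6), Pow(-2, 2))), 2) = Pow(Add(Mul(5, Pow(4, -1)), Mul(Rational(1, 6), 4)), 2) = Pow(Add(Mul(5, Rational(1, 4)), Rational(2, 3)), 2) = Pow(Add(Rational(5, 4), Rational(2, 3)), 2) = Pow(Rational(23, 12), 2) = Rational(529, 144)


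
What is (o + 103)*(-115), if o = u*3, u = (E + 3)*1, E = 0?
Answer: -12880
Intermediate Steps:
u = 3 (u = (0 + 3)*1 = 3*1 = 3)
o = 9 (o = 3*3 = 9)
(o + 103)*(-115) = (9 + 103)*(-115) = 112*(-115) = -12880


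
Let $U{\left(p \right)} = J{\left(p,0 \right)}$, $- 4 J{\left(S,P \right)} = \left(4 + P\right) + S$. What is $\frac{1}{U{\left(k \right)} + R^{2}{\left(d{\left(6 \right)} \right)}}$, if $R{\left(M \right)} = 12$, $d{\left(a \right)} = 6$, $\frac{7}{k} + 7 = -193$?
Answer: $\frac{800}{114407} \approx 0.0069926$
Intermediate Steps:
$k = - \frac{7}{200}$ ($k = \frac{7}{-7 - 193} = \frac{7}{-200} = 7 \left(- \frac{1}{200}\right) = - \frac{7}{200} \approx -0.035$)
$J{\left(S,P \right)} = -1 - \frac{P}{4} - \frac{S}{4}$ ($J{\left(S,P \right)} = - \frac{\left(4 + P\right) + S}{4} = - \frac{4 + P + S}{4} = -1 - \frac{P}{4} - \frac{S}{4}$)
$U{\left(p \right)} = -1 - \frac{p}{4}$ ($U{\left(p \right)} = -1 - 0 - \frac{p}{4} = -1 + 0 - \frac{p}{4} = -1 - \frac{p}{4}$)
$\frac{1}{U{\left(k \right)} + R^{2}{\left(d{\left(6 \right)} \right)}} = \frac{1}{\left(-1 - - \frac{7}{800}\right) + 12^{2}} = \frac{1}{\left(-1 + \frac{7}{800}\right) + 144} = \frac{1}{- \frac{793}{800} + 144} = \frac{1}{\frac{114407}{800}} = \frac{800}{114407}$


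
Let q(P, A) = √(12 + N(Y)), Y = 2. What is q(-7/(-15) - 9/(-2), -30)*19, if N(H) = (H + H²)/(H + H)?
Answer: 57*√6/2 ≈ 69.810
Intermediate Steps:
N(H) = (H + H²)/(2*H) (N(H) = (H + H²)/((2*H)) = (H + H²)*(1/(2*H)) = (H + H²)/(2*H))
q(P, A) = 3*√6/2 (q(P, A) = √(12 + (½ + (½)*2)) = √(12 + (½ + 1)) = √(12 + 3/2) = √(27/2) = 3*√6/2)
q(-7/(-15) - 9/(-2), -30)*19 = (3*√6/2)*19 = 57*√6/2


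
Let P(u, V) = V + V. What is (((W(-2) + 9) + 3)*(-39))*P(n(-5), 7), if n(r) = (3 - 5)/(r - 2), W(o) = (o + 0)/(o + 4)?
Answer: -6006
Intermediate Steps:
W(o) = o/(4 + o)
n(r) = -2/(-2 + r)
P(u, V) = 2*V
(((W(-2) + 9) + 3)*(-39))*P(n(-5), 7) = (((-2/(4 - 2) + 9) + 3)*(-39))*(2*7) = (((-2/2 + 9) + 3)*(-39))*14 = (((-2*½ + 9) + 3)*(-39))*14 = (((-1 + 9) + 3)*(-39))*14 = ((8 + 3)*(-39))*14 = (11*(-39))*14 = -429*14 = -6006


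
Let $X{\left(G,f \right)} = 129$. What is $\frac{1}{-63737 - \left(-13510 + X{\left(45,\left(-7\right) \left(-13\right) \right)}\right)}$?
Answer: $- \frac{1}{50356} \approx -1.9859 \cdot 10^{-5}$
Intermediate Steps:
$\frac{1}{-63737 - \left(-13510 + X{\left(45,\left(-7\right) \left(-13\right) \right)}\right)} = \frac{1}{-63737 + \left(10120 + \left(3390 - 129\right)\right)} = \frac{1}{-63737 + \left(10120 + 3261\right)} = \frac{1}{-63737 + 13381} = \frac{1}{-50356} = - \frac{1}{50356}$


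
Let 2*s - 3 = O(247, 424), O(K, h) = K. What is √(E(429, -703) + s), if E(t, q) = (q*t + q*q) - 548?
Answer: √192199 ≈ 438.41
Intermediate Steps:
E(t, q) = -548 + q² + q*t (E(t, q) = (q*t + q²) - 548 = (q² + q*t) - 548 = -548 + q² + q*t)
s = 125 (s = 3/2 + (½)*247 = 3/2 + 247/2 = 125)
√(E(429, -703) + s) = √((-548 + (-703)² - 703*429) + 125) = √((-548 + 494209 - 301587) + 125) = √(192074 + 125) = √192199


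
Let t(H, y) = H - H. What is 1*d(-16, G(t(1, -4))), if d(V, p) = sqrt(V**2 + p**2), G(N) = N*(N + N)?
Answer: 16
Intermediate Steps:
t(H, y) = 0
G(N) = 2*N**2 (G(N) = N*(2*N) = 2*N**2)
1*d(-16, G(t(1, -4))) = 1*sqrt((-16)**2 + (2*0**2)**2) = 1*sqrt(256 + (2*0)**2) = 1*sqrt(256 + 0**2) = 1*sqrt(256 + 0) = 1*sqrt(256) = 1*16 = 16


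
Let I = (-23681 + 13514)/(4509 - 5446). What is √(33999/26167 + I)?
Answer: 2*√1825995040444002/24518479 ≈ 3.4857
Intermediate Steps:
I = 10167/937 (I = -10167/(-937) = -10167*(-1/937) = 10167/937 ≈ 10.851)
√(33999/26167 + I) = √(33999/26167 + 10167/937) = √(297896952/24518479) = 2*√1825995040444002/24518479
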